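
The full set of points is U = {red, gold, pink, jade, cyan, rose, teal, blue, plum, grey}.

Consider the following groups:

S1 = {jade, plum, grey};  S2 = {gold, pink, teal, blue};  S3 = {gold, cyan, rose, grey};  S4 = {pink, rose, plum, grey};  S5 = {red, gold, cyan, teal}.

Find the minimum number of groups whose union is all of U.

4

S1 and S2 and S4 and S5 together: S1 ∪ S2 ∪ S4 ∪ S5 = {red, gold, pink, jade, cyan, rose, teal, blue, plum, grey} — every point is covered.
No 3 of the 5 groups cover everything (all 10 combinations miss at least one point), so 4 is optimal.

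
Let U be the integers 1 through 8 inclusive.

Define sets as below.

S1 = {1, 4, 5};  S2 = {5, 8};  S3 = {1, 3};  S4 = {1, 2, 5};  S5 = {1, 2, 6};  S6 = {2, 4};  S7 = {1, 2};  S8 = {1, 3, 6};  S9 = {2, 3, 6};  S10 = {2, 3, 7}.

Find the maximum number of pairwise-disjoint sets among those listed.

3

S2, S6, S8 are pairwise disjoint (S2={5,8}; S6={2,4}; S8={1,3,6}).
Every remaining set overlaps one of these, and no 4 of the listed sets are pairwise disjoint, so 3 is the maximum.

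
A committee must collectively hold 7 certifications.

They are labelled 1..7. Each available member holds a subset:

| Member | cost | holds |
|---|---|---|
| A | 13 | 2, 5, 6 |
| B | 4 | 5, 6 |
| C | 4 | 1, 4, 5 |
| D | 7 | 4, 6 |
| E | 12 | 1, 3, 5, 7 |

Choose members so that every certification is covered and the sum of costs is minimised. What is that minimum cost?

29

A, C, E together cover every certification (A ∪ C ∪ E = {1, 2, 3, 4, 5, 6, 7}); total cost 13 + 4 + 12 = 29.
The greedy pick C, B, E, A costs 33; no covering selection beats 29.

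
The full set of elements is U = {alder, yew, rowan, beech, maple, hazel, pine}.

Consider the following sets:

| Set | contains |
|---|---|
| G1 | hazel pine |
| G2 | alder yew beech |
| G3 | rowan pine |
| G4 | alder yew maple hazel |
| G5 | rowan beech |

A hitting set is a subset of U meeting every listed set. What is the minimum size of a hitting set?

3

H = {alder, beech, pine} meets every set (each contains at least one member of H), and |H| = 3.
No choice of 2 elements meets every set, so 3 is the minimum.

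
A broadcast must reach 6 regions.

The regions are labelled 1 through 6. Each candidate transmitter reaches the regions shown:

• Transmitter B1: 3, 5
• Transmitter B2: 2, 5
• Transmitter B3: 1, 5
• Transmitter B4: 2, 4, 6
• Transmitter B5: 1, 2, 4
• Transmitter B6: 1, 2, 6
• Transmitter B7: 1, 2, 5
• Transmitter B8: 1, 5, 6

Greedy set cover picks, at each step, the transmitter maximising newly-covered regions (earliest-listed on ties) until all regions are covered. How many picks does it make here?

Greedy: pick B4 (covers 3 new) → pick B1 (covers 2 new) → pick B3 (covers 1 new). Total picks: 3.

3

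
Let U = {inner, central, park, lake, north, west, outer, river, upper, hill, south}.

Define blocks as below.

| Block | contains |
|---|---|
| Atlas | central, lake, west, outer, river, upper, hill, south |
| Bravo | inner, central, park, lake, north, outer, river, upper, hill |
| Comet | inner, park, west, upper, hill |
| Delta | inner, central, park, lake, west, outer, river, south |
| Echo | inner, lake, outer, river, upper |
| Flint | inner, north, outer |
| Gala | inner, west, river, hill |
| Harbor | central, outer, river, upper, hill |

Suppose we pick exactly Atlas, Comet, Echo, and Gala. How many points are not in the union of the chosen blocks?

1

Union of Atlas, Comet, Echo, Gala = {inner, central, park, lake, west, outer, river, upper, hill, south}.
Not covered: north — 1 point.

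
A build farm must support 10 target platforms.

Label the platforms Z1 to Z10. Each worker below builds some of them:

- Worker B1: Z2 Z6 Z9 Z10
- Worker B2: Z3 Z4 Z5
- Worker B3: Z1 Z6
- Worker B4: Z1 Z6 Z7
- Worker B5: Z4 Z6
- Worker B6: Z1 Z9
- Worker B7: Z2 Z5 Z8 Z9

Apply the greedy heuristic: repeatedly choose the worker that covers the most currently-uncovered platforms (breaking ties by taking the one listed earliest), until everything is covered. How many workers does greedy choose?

Greedy: pick B1 (covers 4 new) → pick B2 (covers 3 new) → pick B4 (covers 2 new) → pick B7 (covers 1 new). Total picks: 4.

4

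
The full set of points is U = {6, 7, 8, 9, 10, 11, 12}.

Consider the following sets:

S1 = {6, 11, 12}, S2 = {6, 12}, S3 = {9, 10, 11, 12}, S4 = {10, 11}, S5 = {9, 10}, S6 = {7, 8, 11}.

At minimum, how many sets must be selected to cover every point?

S2, S3, and S6 cover everything between them: the union {6, 7, 8, 9, 10, 11, 12} is all of U.
Only S6 contains 7, so S6 is forced; the remaining 4 points need at least 2 more sets (each remaining set adds at most 3) — so at least 3 sets are needed, and 3 is optimal.

3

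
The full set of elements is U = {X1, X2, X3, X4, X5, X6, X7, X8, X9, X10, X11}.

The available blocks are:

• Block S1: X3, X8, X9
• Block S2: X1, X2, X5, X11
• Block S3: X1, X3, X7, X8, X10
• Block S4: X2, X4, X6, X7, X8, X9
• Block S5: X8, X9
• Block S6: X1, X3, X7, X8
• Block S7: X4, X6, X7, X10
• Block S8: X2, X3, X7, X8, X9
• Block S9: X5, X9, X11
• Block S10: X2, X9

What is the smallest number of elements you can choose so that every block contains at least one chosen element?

The 3 elements {X1, X7, X9} hit every block.
The blocks S2, S5, S7 are pairwise disjoint, so any hitting set needs a separate element for each — at least 3. Hence 3 is optimal.

3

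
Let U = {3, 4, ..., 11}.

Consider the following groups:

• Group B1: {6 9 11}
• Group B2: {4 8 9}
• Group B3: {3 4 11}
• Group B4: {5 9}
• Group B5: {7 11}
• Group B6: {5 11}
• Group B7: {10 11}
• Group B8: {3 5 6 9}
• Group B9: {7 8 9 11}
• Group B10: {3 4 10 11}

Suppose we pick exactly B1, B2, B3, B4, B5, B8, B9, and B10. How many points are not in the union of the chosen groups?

0

Union of B1, B2, B3, B4, B5, B8, B9, B10 = {3, 4, 5, 6, 7, 8, 9, 10, 11} — that's every point, so 0 are uncovered.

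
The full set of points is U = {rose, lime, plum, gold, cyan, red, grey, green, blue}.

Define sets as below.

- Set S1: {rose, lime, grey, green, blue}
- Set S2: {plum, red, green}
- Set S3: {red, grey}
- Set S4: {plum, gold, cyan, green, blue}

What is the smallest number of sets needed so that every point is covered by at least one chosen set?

Take {S1, S2, S4}. Their union is {rose, lime, plum, gold, cyan, red, grey, green, blue}, which is all 9 points.
Only S1 contains rose, so S1 is forced; the remaining 4 points need at least 2 more sets (each remaining set adds at most 3) — so at least 3 sets are needed, and 3 is optimal.

3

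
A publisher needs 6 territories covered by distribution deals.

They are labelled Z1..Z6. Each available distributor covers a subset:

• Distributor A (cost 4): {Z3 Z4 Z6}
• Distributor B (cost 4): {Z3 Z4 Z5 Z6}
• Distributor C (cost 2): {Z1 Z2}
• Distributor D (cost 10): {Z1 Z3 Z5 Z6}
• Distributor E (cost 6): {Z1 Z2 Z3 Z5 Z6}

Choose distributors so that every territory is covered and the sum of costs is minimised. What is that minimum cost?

6

B, C together cover every territory (B ∪ C = {Z1, Z2, Z3, Z4, Z5, Z6}); total cost 4 + 2 = 6.
No covering selection has total cost below 6.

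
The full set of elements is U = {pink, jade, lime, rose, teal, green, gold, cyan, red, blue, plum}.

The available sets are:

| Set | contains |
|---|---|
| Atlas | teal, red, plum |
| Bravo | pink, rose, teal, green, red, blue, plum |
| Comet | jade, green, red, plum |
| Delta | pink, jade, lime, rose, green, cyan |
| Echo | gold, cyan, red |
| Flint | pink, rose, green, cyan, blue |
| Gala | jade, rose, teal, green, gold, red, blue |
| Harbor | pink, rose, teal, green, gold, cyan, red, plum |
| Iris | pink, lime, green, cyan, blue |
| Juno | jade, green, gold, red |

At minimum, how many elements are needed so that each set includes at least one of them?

Take H = {green, red}. Each listed set contains at least one of these, so H is a hitting set of size 2.
The sets Atlas, Flint are pairwise disjoint, so any hitting set needs a separate element for each — at least 2. Hence 2 is optimal.

2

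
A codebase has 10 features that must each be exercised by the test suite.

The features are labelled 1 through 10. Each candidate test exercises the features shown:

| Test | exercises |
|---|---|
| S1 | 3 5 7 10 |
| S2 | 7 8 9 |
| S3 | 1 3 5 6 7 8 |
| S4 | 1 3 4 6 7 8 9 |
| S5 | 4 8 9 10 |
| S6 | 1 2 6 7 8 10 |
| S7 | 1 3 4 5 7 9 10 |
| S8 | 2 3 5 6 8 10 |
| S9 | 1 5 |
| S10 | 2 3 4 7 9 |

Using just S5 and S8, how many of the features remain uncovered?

Union of S5, S8 = {2, 3, 4, 5, 6, 8, 9, 10}.
Not covered: 1, 7 — 2 features.

2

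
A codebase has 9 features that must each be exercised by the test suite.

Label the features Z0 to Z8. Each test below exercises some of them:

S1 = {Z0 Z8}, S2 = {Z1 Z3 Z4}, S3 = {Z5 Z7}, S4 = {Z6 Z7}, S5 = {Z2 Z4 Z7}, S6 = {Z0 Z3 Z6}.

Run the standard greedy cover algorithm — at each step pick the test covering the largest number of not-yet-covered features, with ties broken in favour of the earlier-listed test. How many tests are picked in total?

5

Greedy: pick S2 (covers 3 new) → pick S1 (covers 2 new) → pick S3 (covers 2 new) → pick S4 (covers 1 new) → pick S5 (covers 1 new). Total picks: 5.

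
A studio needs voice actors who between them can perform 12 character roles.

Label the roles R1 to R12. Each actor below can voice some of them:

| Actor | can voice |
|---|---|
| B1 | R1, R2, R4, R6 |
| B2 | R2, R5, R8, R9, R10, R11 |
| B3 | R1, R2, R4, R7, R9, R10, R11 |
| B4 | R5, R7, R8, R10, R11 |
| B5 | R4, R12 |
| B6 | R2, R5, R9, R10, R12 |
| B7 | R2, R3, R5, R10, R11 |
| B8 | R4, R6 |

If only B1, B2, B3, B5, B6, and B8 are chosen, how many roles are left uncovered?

1

Union of B1, B2, B3, B5, B6, B8 = {R1, R2, R4, R5, R6, R7, R8, R9, R10, R11, R12}.
Not covered: R3 — 1 role.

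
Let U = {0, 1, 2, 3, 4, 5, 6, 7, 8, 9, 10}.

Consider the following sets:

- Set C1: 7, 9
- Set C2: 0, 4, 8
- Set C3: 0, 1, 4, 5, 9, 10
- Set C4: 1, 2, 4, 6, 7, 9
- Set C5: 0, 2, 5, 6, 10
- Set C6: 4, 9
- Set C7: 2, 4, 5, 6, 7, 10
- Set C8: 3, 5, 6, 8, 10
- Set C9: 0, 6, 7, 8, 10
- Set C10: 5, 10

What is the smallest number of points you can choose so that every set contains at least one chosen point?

3

The 3 points {8, 9, 10} hit every set.
The sets C1, C2, C10 are pairwise disjoint, so any hitting set needs a separate point for each — at least 3. Hence 3 is optimal.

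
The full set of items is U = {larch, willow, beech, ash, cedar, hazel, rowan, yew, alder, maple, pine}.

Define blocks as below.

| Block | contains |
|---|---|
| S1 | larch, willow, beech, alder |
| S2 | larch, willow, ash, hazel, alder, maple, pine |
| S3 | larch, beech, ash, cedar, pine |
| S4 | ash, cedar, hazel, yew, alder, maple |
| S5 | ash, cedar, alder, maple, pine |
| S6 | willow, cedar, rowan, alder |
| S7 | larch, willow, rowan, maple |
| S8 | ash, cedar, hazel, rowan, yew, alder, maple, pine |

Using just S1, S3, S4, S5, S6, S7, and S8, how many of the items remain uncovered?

Union of S1, S3, S4, S5, S6, S7, S8 = {larch, willow, beech, ash, cedar, hazel, rowan, yew, alder, maple, pine} — that's every item, so 0 are uncovered.

0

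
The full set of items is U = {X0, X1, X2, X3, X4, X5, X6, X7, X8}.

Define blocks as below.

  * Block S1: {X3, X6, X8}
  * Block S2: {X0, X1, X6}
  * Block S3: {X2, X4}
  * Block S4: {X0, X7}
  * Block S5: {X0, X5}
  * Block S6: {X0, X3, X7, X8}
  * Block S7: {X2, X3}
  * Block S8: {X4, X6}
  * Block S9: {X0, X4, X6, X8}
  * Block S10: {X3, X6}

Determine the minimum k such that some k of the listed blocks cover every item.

S2, S3, S5, and S6 cover everything between them: the union {X0, X1, X2, X3, X4, X5, X6, X7, X8} is all of U.
Only S5 contains X5, so S5 is forced; the remaining 7 items need at least 3 more blocks (each remaining block adds at most 3) — so at least 4 blocks are needed, and 4 is optimal.

4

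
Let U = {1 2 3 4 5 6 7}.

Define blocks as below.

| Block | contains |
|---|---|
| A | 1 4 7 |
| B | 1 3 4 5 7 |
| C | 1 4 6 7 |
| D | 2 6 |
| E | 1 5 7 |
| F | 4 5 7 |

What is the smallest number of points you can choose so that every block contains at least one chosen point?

2

The 2 points {6, 7} hit every block.
The blocks A, D are pairwise disjoint, so any hitting set needs a separate point for each — at least 2. Hence 2 is optimal.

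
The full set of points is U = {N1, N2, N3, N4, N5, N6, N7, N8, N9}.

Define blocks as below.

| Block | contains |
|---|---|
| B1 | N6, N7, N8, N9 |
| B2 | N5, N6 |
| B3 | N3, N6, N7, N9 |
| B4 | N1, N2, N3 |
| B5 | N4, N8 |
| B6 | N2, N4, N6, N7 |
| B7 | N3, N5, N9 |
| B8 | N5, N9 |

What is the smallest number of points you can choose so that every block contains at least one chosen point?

The 4 points {N2, N5, N8, N9} hit every block.
No choice of 3 points meets every block, so 4 is the minimum.

4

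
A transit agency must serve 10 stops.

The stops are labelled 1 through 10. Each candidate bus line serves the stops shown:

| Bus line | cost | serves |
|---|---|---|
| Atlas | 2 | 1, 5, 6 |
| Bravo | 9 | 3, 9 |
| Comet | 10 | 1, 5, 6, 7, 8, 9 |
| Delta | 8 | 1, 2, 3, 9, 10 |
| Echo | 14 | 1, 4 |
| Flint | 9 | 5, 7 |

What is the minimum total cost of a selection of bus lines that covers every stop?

Comet, Delta, Echo together cover every stop (Comet ∪ Delta ∪ Echo = {1, 2, 3, 4, 5, 6, 7, 8, 9, 10}); total cost 10 + 8 + 14 = 32.
The greedy pick Atlas, Delta, Comet, Echo costs 34; no covering selection beats 32.

32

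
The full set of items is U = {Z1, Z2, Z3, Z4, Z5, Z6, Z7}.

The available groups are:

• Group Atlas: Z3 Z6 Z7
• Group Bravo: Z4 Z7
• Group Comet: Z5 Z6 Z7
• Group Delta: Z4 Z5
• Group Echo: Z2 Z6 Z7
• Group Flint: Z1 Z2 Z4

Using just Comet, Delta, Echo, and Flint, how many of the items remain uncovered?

Union of Comet, Delta, Echo, Flint = {Z1, Z2, Z4, Z5, Z6, Z7}.
Not covered: Z3 — 1 item.

1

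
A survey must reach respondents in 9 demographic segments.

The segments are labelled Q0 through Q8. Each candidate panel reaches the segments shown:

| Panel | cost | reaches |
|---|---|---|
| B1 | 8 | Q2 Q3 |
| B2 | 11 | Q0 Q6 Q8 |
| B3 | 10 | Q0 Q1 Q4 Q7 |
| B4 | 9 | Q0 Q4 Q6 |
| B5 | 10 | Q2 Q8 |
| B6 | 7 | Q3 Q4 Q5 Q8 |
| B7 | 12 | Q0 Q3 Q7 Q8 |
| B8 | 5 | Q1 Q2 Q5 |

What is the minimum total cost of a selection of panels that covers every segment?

26

B4, B7, B8 together cover every segment (B4 ∪ B7 ∪ B8 = {Q0, Q1, Q2, Q3, Q4, Q5, Q6, Q7, Q8}); total cost 9 + 12 + 5 = 26.
The greedy pick B8, B6, B4, B3 costs 31; no covering selection beats 26.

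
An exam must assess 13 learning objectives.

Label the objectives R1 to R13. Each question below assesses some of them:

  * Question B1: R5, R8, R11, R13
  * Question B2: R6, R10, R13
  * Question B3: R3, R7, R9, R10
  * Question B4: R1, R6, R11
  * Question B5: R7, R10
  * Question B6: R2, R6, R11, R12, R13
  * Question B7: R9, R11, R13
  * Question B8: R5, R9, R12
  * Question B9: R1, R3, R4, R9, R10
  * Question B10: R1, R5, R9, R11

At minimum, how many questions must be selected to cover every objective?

B1 and B3 and B6 and B9 together: B1 ∪ B3 ∪ B6 ∪ B9 = {R1, R2, R3, R4, R5, R6, R7, R8, R9, R10, R11, R12, R13} — every objective is covered.
No 3 of the 10 questions cover everything (all 120 combinations miss at least one objective), so 4 is optimal.

4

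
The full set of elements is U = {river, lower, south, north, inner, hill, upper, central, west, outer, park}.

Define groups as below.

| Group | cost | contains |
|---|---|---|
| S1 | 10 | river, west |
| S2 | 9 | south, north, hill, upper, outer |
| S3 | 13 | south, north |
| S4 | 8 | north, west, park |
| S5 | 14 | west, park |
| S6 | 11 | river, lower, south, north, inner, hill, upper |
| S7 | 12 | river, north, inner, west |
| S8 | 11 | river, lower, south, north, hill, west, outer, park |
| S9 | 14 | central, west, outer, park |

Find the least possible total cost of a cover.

25

S6, S9 together cover every element (S6 ∪ S9 = {river, lower, south, north, inner, hill, upper, central, west, outer, park}); total cost 11 + 14 = 25.
The greedy pick S8, S6, S9 costs 36; no covering selection beats 25.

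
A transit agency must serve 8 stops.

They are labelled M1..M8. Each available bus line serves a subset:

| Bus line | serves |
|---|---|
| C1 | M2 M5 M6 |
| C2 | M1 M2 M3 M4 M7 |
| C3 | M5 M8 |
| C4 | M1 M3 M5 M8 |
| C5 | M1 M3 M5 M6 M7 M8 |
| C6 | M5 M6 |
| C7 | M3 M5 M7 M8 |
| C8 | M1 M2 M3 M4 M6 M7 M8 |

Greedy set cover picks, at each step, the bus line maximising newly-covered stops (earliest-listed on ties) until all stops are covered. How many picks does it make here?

Greedy: pick C8 (covers 7 new) → pick C1 (covers 1 new). Total picks: 2.

2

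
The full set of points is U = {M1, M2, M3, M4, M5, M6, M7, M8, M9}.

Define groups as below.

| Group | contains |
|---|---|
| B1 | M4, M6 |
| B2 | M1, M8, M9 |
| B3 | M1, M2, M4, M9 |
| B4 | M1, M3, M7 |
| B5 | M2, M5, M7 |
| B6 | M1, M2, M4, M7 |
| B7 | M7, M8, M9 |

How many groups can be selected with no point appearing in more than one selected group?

3

B1, B2, B5 are pairwise disjoint (B1={M4,M6}; B2={M1,M8,M9}; B5={M2,M5,M7}).
Every remaining group overlaps one of these, and no 4 of the listed groups are pairwise disjoint, so 3 is the maximum.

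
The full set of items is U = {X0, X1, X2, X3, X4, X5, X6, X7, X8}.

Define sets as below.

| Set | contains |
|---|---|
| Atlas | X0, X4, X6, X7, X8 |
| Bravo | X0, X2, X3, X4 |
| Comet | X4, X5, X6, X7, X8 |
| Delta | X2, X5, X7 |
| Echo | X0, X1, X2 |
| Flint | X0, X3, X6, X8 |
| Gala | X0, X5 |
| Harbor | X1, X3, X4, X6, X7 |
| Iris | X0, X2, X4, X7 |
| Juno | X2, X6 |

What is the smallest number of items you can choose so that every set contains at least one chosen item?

The 3 items {X0, X5, X6} hit every set.
No choice of 2 items meets every set, so 3 is the minimum.

3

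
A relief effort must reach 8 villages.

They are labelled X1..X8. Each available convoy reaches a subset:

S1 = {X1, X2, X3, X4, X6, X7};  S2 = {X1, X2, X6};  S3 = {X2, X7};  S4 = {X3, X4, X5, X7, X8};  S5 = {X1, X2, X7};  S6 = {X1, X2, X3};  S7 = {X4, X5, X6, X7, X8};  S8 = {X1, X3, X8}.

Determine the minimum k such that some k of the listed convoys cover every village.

S1 and S7 together: S1 ∪ S7 = {X1, X2, X3, X4, X5, X6, X7, X8} — every village is covered.
No single convoy has all 8 villages (the largest, S1, has 6), so 2 is optimal.

2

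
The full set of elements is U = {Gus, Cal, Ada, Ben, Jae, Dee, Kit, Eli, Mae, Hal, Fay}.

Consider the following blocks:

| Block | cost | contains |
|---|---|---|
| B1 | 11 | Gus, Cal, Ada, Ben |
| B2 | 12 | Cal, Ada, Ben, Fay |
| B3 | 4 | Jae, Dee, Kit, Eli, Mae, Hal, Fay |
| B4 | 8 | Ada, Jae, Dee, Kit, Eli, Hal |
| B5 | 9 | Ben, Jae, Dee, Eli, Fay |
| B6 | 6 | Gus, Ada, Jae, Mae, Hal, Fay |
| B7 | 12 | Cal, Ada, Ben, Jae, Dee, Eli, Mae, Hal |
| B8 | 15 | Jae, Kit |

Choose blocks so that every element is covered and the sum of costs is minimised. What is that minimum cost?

15

B1, B3 together cover every element (B1 ∪ B3 = {Gus, Cal, Ada, Ben, Jae, Dee, Kit, Eli, Mae, Hal, Fay}); total cost 11 + 4 = 15.
No covering selection has total cost below 15.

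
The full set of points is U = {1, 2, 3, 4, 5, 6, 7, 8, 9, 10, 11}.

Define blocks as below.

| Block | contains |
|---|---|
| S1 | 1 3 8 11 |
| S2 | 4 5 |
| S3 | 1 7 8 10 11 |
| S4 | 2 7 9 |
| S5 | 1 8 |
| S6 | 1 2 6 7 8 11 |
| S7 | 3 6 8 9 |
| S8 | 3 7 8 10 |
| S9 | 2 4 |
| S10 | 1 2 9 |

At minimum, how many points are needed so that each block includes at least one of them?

H = {2, 4, 8} meets every block (each contains at least one member of H), and |H| = 3.
The blocks S2, S8, S10 are pairwise disjoint, so any hitting set needs a separate point for each — at least 3. Hence 3 is optimal.

3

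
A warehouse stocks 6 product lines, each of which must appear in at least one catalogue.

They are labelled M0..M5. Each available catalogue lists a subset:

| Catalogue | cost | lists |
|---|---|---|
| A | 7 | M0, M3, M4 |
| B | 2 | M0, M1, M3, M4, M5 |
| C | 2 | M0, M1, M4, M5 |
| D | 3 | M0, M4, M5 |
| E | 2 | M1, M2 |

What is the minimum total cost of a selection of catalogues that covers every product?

4

B, E together cover every product (B ∪ E = {M0, M1, M2, M3, M4, M5}); total cost 2 + 2 = 4.
No covering selection has total cost below 4.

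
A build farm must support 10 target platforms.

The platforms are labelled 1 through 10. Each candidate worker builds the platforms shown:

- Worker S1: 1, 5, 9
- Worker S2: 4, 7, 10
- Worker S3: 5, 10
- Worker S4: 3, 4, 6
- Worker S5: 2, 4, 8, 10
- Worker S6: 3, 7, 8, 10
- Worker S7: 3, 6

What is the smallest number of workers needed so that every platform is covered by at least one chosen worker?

S1 and S2 and S5 and S7 together: S1 ∪ S2 ∪ S5 ∪ S7 = {1, 2, 3, 4, 5, 6, 7, 8, 9, 10} — every platform is covered.
No 3 of the 7 workers cover everything (all 35 combinations miss at least one platform), so 4 is optimal.

4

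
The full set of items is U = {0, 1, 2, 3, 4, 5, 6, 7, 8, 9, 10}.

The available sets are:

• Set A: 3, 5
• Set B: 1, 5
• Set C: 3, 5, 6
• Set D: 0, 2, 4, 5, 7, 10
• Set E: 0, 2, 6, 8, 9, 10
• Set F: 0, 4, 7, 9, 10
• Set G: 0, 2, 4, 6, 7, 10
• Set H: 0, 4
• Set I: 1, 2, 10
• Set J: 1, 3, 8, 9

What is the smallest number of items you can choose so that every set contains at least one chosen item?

3

Take T = {0, 1, 3}. Each listed set contains at least one of these, so T is a hitting set of size 3.
The sets C, H, I are pairwise disjoint, so any hitting set needs a separate item for each — at least 3. Hence 3 is optimal.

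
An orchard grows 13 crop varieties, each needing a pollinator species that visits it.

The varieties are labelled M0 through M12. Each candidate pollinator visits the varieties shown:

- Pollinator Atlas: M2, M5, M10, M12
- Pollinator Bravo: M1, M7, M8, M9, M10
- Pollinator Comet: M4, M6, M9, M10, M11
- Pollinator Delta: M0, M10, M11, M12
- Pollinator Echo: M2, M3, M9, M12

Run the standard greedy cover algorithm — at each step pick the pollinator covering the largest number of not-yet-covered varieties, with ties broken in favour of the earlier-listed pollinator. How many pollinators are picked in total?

Greedy: pick Bravo (covers 5 new) → pick Atlas (covers 3 new) → pick Comet (covers 3 new) → pick Delta (covers 1 new) → pick Echo (covers 1 new). Total picks: 5.

5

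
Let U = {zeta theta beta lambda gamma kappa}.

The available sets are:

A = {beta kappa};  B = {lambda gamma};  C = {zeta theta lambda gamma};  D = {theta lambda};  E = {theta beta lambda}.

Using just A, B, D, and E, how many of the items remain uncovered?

Union of A, B, D, E = {theta, beta, lambda, gamma, kappa}.
Not covered: zeta — 1 item.

1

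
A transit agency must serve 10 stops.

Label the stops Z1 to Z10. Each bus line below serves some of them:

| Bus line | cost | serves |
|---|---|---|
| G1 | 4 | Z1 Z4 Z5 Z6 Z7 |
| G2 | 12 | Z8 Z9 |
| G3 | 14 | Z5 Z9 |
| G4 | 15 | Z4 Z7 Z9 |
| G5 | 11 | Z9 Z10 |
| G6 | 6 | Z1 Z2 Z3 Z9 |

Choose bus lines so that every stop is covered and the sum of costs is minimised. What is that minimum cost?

G1, G2, G5, G6 together cover every stop (G1 ∪ G2 ∪ G5 ∪ G6 = {Z1, Z2, Z3, Z4, Z5, Z6, Z7, Z8, Z9, Z10}); total cost 4 + 12 + 11 + 6 = 33.
No covering selection has total cost below 33.

33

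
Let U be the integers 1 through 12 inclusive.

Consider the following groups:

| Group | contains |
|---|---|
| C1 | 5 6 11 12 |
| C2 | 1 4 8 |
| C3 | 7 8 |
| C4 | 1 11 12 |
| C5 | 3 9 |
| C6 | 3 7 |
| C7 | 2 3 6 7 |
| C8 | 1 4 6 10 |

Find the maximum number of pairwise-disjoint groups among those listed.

3

C3, C4, C5 are pairwise disjoint (C3={7,8}; C4={1,11,12}; C5={3,9}).
Every remaining group overlaps one of these, and no 4 of the listed groups are pairwise disjoint, so 3 is the maximum.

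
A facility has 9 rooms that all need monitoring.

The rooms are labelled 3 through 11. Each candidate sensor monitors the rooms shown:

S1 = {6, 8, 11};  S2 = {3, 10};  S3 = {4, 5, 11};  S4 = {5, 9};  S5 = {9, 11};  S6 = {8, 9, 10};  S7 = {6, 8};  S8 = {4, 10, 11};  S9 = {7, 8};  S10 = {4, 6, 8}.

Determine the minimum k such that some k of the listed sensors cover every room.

Take {S2, S4, S7, S8, S9}. Their union is {3, 4, 5, 6, 7, 8, 9, 10, 11}, which is all 9 rooms.
No 4 of the 10 sensors cover everything (all 210 combinations miss at least one room), so 5 is optimal.

5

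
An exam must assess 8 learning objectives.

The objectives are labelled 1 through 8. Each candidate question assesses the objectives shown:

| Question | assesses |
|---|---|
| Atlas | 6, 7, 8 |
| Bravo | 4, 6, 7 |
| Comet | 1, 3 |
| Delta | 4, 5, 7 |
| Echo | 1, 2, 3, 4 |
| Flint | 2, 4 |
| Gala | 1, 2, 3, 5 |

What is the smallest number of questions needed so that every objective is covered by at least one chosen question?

Take {Atlas, Bravo, Gala}. Their union is {1, 2, 3, 4, 5, 6, 7, 8}, which is all 8 objectives.
Only Atlas contains 8, so Atlas is forced; the remaining 5 objectives need at least 2 more questions (each remaining question adds at most 4) — so at least 3 questions are needed, and 3 is optimal.

3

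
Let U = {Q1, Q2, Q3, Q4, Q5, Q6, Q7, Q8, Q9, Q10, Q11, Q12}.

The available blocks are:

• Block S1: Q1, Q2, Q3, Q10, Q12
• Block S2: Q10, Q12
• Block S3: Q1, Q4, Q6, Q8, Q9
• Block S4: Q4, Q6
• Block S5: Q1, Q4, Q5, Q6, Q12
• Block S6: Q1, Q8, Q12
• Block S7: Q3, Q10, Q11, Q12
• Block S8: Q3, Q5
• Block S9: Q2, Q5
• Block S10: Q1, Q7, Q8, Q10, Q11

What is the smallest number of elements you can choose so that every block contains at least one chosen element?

H = {Q4, Q5, Q7, Q12} meets every block (each contains at least one member of H), and |H| = 4.
No choice of 3 elements meets every block, so 4 is the minimum.

4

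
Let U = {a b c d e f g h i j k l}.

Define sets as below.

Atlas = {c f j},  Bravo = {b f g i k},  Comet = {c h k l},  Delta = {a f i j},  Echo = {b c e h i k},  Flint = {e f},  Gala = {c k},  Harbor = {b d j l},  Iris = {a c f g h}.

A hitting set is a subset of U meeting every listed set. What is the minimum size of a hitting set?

3

Take T = {b, f, k}. Each listed set contains at least one of these, so T is a hitting set of size 3.
The sets Flint, Gala, Harbor are pairwise disjoint, so any hitting set needs a separate item for each — at least 3. Hence 3 is optimal.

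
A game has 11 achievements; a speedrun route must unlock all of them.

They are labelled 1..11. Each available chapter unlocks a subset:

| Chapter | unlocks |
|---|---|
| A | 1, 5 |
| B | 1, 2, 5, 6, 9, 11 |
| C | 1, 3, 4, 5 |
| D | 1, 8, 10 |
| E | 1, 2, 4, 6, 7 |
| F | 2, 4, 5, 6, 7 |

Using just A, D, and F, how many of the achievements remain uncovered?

3

Union of A, D, F = {1, 2, 4, 5, 6, 7, 8, 10}.
Not covered: 3, 9, 11 — 3 achievements.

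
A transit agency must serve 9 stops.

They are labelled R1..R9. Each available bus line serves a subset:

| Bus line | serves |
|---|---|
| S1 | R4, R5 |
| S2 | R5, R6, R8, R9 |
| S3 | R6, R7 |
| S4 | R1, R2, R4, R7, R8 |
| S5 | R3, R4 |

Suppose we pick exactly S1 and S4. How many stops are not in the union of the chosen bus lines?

Union of S1, S4 = {R1, R2, R4, R5, R7, R8}.
Not covered: R3, R6, R9 — 3 stops.

3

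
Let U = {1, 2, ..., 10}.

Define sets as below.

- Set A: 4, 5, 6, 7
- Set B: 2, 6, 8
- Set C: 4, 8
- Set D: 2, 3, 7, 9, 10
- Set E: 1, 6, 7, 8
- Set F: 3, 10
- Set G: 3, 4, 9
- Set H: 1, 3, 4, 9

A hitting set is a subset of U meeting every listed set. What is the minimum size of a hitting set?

T = {3, 4, 6} meets every set (each contains at least one member of T), and |T| = 3.
No choice of 2 points meets every set, so 3 is the minimum.

3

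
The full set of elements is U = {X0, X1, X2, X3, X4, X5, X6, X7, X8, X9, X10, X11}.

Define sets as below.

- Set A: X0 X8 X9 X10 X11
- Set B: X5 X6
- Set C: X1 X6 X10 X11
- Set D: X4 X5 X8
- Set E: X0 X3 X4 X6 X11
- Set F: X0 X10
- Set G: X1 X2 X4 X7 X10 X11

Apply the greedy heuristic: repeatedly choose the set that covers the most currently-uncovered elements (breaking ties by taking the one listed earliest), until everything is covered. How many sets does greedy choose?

4

Greedy: pick G (covers 6 new) → pick A (covers 3 new) → pick B (covers 2 new) → pick E (covers 1 new). Total picks: 4.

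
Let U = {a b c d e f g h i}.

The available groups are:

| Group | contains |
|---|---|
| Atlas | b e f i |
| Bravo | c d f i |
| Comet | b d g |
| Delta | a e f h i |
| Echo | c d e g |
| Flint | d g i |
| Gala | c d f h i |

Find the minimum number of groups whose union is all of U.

3

Comet, Delta, and Echo cover everything between them: the union {a, b, c, d, e, f, g, h, i} is all of U.
Only Delta contains a, so Delta is forced; the remaining 4 items need at least 2 more groups (each remaining group adds at most 3) — so at least 3 groups are needed, and 3 is optimal.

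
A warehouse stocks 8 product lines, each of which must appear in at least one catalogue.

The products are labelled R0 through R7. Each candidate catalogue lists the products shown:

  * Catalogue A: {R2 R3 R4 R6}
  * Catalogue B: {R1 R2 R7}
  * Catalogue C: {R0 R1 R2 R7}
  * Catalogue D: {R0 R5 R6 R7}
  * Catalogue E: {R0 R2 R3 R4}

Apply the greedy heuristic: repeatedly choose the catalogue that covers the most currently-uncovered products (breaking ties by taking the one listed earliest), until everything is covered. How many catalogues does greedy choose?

Greedy: pick A (covers 4 new) → pick C (covers 3 new) → pick D (covers 1 new). Total picks: 3.

3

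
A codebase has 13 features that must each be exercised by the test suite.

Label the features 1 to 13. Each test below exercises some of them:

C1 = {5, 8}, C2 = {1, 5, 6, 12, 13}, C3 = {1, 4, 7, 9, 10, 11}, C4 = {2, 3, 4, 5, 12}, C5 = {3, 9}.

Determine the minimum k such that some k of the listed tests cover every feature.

C1 and C2 and C3 and C4 together: C1 ∪ C2 ∪ C3 ∪ C4 = {1, 2, 3, 4, 5, 6, 7, 8, 9, 10, 11, 12, 13} — every feature is covered.
No 3 of the 5 tests cover everything (all 10 combinations miss at least one feature), so 4 is optimal.

4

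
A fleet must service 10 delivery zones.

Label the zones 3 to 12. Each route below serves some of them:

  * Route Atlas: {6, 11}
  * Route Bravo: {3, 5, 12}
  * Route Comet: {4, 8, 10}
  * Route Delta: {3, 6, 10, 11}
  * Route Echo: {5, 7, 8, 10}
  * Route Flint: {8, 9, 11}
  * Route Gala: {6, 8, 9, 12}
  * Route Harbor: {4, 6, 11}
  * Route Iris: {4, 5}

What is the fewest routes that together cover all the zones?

4

Take {Bravo, Echo, Gala, Harbor}. Their union is {3, 4, 5, 6, 7, 8, 9, 10, 11, 12}, which is all 10 zones.
No 3 of the 9 routes cover everything (all 84 combinations miss at least one zone), so 4 is optimal.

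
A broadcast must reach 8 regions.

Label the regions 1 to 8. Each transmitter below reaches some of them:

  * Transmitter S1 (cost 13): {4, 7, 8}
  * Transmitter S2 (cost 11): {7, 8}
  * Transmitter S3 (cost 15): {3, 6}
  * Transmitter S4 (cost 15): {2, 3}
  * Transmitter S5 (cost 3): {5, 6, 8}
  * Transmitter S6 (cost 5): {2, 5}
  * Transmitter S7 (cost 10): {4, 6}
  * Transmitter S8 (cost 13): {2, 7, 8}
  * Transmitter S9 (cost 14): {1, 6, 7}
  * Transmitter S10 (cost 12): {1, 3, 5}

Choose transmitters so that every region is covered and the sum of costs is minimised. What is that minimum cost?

S1, S5, S6, S10 together cover every region (S1 ∪ S5 ∪ S6 ∪ S10 = {1, 2, 3, 4, 5, 6, 7, 8}); total cost 13 + 3 + 5 + 12 = 33.
No covering selection has total cost below 33.

33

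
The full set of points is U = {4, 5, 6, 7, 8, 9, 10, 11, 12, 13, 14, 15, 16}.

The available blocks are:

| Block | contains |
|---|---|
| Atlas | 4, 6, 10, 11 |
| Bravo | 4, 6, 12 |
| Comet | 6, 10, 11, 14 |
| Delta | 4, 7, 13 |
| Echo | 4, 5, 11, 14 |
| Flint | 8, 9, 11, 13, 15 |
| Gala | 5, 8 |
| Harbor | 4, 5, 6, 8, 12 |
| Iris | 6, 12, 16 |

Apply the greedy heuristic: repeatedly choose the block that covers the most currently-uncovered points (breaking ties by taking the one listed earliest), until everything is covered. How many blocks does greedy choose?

Greedy: pick Flint (covers 5 new) → pick Harbor (covers 4 new) → pick Comet (covers 2 new) → pick Delta (covers 1 new) → pick Iris (covers 1 new). Total picks: 5.

5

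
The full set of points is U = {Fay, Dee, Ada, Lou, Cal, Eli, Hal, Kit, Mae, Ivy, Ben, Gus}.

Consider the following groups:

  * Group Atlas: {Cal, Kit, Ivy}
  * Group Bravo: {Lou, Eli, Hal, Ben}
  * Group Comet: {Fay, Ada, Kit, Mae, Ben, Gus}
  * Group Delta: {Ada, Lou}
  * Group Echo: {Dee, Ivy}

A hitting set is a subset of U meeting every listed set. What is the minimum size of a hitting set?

3

Take H = {Ada, Hal, Ivy}. Each listed group contains at least one of these, so H is a hitting set of size 3.
No choice of 2 points meets every group, so 3 is the minimum.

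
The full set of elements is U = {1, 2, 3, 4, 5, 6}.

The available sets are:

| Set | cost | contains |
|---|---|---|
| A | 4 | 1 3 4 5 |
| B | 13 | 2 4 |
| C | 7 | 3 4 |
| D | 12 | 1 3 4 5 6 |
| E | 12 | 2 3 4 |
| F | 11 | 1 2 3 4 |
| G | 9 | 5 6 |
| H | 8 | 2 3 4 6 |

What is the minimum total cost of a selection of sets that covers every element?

12

A, H together cover every element (A ∪ H = {1, 2, 3, 4, 5, 6}); total cost 4 + 8 = 12.
No covering selection has total cost below 12.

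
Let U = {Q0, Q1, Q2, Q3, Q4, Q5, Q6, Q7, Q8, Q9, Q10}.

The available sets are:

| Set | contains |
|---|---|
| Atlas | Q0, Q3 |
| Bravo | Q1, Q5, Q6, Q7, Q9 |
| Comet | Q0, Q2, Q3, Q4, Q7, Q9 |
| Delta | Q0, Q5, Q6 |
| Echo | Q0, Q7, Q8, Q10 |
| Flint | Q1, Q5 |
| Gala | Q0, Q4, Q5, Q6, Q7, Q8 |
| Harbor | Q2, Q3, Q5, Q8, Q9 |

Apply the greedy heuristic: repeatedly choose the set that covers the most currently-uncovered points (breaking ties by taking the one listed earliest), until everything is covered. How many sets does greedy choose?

3

Greedy: pick Comet (covers 6 new) → pick Bravo (covers 3 new) → pick Echo (covers 2 new). Total picks: 3.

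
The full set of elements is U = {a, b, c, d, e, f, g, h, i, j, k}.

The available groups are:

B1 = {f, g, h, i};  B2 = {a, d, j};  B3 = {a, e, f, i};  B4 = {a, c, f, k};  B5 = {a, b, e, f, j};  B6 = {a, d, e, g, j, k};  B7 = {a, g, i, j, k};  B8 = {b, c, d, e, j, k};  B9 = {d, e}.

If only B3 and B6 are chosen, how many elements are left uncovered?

Union of B3, B6 = {a, d, e, f, g, i, j, k}.
Not covered: b, c, h — 3 elements.

3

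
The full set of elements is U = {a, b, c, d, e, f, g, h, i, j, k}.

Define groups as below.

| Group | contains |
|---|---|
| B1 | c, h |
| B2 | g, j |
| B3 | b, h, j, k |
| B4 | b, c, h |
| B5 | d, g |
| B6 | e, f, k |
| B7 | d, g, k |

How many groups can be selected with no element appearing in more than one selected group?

3

B4, B5, B6 are pairwise disjoint (B4={b,c,h}; B5={d,g}; B6={e,f,k}).
Every remaining group overlaps one of these, and no 4 of the listed groups are pairwise disjoint, so 3 is the maximum.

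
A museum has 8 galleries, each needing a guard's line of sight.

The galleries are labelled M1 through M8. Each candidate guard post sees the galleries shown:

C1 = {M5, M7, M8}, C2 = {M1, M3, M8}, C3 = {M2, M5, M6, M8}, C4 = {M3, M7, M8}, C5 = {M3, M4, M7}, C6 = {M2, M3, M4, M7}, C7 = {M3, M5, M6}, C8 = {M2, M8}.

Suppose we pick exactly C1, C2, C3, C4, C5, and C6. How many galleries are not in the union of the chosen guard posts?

Union of C1, C2, C3, C4, C5, C6 = {M1, M2, M3, M4, M5, M6, M7, M8} — that's every gallery, so 0 are uncovered.

0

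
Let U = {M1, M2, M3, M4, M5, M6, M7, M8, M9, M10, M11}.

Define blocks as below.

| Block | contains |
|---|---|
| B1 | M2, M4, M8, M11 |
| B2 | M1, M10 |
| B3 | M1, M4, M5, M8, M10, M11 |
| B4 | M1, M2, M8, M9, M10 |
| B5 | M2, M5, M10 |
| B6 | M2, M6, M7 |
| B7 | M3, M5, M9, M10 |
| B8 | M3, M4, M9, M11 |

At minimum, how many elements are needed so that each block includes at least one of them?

3

Take H = {M2, M10, M11}. Each listed block contains at least one of these, so H is a hitting set of size 3.
The blocks B2, B6, B8 are pairwise disjoint, so any hitting set needs a separate element for each — at least 3. Hence 3 is optimal.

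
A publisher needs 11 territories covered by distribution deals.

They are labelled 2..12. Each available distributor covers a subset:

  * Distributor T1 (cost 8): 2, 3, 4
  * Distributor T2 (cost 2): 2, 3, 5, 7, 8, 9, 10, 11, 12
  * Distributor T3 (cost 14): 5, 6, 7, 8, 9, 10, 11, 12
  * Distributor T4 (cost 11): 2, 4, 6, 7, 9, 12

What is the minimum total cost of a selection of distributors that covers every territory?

T2, T4 together cover every territory (T2 ∪ T4 = {2, 3, 4, 5, 6, 7, 8, 9, 10, 11, 12}); total cost 2 + 11 = 13.
No covering selection has total cost below 13.

13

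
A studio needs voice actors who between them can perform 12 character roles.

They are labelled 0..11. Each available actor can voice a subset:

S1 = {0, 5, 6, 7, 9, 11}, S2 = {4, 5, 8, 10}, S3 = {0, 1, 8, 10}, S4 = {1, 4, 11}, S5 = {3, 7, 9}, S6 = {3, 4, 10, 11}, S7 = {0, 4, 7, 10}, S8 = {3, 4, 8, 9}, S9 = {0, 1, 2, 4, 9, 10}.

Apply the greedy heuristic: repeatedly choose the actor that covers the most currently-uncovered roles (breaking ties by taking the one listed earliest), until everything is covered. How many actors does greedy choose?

Greedy: pick S1 (covers 6 new) → pick S9 (covers 4 new) → pick S8 (covers 2 new). Total picks: 3.

3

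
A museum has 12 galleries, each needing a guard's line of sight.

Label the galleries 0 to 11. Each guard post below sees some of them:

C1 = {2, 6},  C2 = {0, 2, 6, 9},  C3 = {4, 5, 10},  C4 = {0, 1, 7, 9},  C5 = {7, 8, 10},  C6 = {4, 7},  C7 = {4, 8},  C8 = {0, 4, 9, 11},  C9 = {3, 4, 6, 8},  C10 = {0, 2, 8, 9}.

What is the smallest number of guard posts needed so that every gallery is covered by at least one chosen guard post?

5

Take {C3, C4, C8, C9, C10}. Their union is {0, 1, 2, 3, 4, 5, 6, 7, 8, 9, 10, 11}, which is all 12 galleries.
No 4 of the 10 guard posts cover everything (all 210 combinations miss at least one gallery), so 5 is optimal.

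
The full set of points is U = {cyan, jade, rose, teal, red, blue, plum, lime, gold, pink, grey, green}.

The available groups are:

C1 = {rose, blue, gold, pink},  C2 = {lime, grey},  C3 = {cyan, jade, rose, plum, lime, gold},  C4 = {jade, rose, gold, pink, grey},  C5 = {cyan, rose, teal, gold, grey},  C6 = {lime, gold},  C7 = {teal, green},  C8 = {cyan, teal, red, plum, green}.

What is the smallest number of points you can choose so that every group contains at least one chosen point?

3

The 3 points {rose, teal, lime} hit every group.
The groups C1, C2, C8 are pairwise disjoint, so any hitting set needs a separate point for each — at least 3. Hence 3 is optimal.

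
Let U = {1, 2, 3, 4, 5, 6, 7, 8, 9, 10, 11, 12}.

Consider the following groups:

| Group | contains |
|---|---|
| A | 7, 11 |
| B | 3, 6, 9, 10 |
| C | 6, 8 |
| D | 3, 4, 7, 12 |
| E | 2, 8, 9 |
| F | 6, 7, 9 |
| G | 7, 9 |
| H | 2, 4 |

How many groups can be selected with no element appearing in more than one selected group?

A, B, H are pairwise disjoint (A={7,11}; B={3,6,9,10}; H={2,4}).
Every remaining group overlaps one of these, and no 4 of the listed groups are pairwise disjoint, so 3 is the maximum.

3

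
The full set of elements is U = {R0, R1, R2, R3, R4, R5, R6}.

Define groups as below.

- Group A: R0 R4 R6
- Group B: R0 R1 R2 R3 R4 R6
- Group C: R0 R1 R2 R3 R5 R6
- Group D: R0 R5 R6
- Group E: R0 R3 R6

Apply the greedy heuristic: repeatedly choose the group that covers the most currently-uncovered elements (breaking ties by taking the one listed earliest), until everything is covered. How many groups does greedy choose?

Greedy: pick B (covers 6 new) → pick C (covers 1 new). Total picks: 2.

2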